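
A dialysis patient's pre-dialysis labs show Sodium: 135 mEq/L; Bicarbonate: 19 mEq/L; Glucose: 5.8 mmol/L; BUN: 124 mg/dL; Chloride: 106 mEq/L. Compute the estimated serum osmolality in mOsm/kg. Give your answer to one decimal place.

320.1 mOsm/kg

Calculated osmolality = 2·Na + glucose + BUN/2.8
= 2·135 + 5.8 + 124/2.8
= 270 + 5.80 + 44.29
= 320.09 mOsm/kg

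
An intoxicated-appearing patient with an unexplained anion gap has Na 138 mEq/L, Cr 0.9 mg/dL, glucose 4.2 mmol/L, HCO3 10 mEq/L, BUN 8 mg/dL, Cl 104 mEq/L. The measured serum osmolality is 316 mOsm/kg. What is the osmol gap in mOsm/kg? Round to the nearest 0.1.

32.9 mOsm/kg

Calculated osmolality = 2·Na + glucose + BUN/2.8
= 2·138 + 4.2 + 8/2.8
= 276 + 4.20 + 2.86
= 283.06 mOsm/kg ≈ 283.1 mOsm/kg
Osmolar gap = measured − calculated = 316 − 283.1 = 32.9 mOsm/kg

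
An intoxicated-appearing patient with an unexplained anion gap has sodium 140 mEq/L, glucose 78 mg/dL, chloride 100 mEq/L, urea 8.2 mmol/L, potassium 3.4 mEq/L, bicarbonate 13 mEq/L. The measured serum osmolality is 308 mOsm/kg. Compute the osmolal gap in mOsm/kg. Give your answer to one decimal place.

Calculated osmolality = 2·Na + glucose/18 + urea
= 2·140 + 78/18 + 8.2
= 280 + 4.33 + 8.20
= 292.53 mOsm/kg ≈ 292.5 mOsm/kg
Osmolar gap = measured − calculated = 308 − 292.5 = 15.5 mOsm/kg

15.5 mOsm/kg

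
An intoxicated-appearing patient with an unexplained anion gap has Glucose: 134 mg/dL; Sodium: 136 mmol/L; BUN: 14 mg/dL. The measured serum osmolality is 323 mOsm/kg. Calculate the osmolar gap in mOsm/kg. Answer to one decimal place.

38.6 mOsm/kg

Calculated osmolality = 2·Na + glucose/18 + BUN/2.8
= 2·136 + 134/18 + 14/2.8
= 272 + 7.44 + 5
= 284.44 mOsm/kg ≈ 284.4 mOsm/kg
Osmolar gap = measured − calculated = 323 − 284.4 = 38.6 mOsm/kg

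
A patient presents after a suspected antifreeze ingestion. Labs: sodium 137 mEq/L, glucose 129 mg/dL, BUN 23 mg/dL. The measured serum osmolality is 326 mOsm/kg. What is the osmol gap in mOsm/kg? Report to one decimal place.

Calculated osmolality = 2·Na + glucose/18 + BUN/2.8
= 2·137 + 129/18 + 23/2.8
= 274 + 7.17 + 8.21
= 289.38 mOsm/kg ≈ 289.4 mOsm/kg
Osmolar gap = measured − calculated = 326 − 289.4 = 36.6 mOsm/kg

36.6 mOsm/kg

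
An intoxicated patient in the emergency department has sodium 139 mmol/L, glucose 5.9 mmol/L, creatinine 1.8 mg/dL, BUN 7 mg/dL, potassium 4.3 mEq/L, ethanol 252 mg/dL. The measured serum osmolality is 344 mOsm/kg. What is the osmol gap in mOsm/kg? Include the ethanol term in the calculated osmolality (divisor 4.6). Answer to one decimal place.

Calculated osmolality = 2·Na + glucose + BUN/2.8 + ethanol/4.6
= 2·139 + 5.9 + 7/2.8 + 252/4.6
= 278 + 5.90 + 2.50 + 54.78
= 341.18 mOsm/kg ≈ 341.2 mOsm/kg
Osmolar gap = measured − calculated = 344 − 341.2 = 2.8 mOsm/kg

2.8 mOsm/kg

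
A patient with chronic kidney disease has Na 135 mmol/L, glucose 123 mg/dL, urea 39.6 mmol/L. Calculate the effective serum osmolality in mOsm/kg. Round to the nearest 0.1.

276.8 mOsm/kg

Effective osmolality excludes urea (freely permeant across cell membranes):
2·Na + glucose/18
= 2·135 + 123/18
= 270 + 6.83
= 276.83 mOsm/kg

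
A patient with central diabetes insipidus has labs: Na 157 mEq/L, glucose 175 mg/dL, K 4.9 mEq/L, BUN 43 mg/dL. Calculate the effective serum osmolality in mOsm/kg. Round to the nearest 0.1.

Effective osmolality excludes urea (freely permeant across cell membranes):
2·Na + glucose/18
= 2·157 + 175/18
= 314 + 9.72
= 323.72 mOsm/kg

323.7 mOsm/kg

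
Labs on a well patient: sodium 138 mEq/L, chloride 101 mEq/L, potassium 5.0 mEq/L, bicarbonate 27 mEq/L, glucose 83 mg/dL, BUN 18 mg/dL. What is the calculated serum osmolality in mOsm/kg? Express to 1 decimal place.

287.0 mOsm/kg

Calculated osmolality = 2·Na + glucose/18 + BUN/2.8
= 2·138 + 83/18 + 18/2.8
= 276 + 4.61 + 6.43
= 287.04 mOsm/kg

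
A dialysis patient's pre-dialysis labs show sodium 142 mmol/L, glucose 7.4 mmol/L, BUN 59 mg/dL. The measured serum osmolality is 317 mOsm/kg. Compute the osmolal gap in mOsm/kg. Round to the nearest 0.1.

Calculated osmolality = 2·Na + glucose + BUN/2.8
= 2·142 + 7.4 + 59/2.8
= 284 + 7.40 + 21.07
= 312.47 mOsm/kg ≈ 312.5 mOsm/kg
Osmolar gap = measured − calculated = 317 − 312.5 = 4.5 mOsm/kg

4.5 mOsm/kg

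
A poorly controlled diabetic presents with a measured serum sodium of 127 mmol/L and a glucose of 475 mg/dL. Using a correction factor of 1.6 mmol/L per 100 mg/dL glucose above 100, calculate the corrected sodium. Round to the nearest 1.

Corrected Na = measured Na + 1.6 · (glucose − 100)/100
= 127 + 1.6 · (475 − 100)/100
= 127 + 6
= 133 mmol/L

133 mmol/L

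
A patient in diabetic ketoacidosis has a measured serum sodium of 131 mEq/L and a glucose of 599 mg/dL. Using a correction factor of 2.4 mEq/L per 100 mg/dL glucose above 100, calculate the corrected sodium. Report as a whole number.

Corrected Na = measured Na + 2.4 · (glucose − 100)/100
= 131 + 2.4 · (599 − 100)/100
= 131 + 12
= 143 mEq/L

143 mEq/L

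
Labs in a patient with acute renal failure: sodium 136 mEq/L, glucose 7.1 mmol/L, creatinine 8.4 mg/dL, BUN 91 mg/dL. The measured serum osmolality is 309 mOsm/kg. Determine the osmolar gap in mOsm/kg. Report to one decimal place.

Calculated osmolality = 2·Na + glucose + BUN/2.8
= 2·136 + 7.1 + 91/2.8
= 272 + 7.10 + 32.50
= 311.6 mOsm/kg ≈ 311.6 mOsm/kg
Osmolar gap = measured − calculated = 309 − 311.6 = -2.6 mOsm/kg

-2.6 mOsm/kg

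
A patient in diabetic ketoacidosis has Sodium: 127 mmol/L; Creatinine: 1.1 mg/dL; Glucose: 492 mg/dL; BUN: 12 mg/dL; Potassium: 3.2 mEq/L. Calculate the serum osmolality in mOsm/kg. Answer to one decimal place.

285.6 mOsm/kg

Calculated osmolality = 2·Na + glucose/18 + BUN/2.8
= 2·127 + 492/18 + 12/2.8
= 254 + 27.33 + 4.29
= 285.62 mOsm/kg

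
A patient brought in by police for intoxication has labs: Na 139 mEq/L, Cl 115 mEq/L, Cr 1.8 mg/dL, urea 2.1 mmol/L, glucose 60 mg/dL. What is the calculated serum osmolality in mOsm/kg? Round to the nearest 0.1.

283.4 mOsm/kg

Calculated osmolality = 2·Na + glucose/18 + urea
= 2·139 + 60/18 + 2.1
= 278 + 3.33 + 2.10
= 283.43 mOsm/kg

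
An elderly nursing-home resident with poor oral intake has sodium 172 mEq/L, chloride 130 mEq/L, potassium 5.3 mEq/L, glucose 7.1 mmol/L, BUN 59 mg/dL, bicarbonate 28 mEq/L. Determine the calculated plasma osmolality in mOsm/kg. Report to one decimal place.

372.2 mOsm/kg

Calculated osmolality = 2·Na + glucose + BUN/2.8
= 2·172 + 7.1 + 59/2.8
= 344 + 7.10 + 21.07
= 372.17 mOsm/kg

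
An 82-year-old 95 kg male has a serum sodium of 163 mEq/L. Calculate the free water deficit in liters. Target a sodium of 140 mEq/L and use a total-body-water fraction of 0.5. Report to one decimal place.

TBW = 0.5 · 95 = 47.5 L
Free water deficit = TBW · (Na/140 − 1)
= 47.5 · (163/140 − 1)
= 47.5 · 0.1643
= 7.8 L

7.8 L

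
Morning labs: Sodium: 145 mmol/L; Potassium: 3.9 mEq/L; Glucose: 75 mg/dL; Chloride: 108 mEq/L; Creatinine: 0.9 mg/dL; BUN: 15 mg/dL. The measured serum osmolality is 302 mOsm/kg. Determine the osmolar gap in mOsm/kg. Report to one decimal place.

Calculated osmolality = 2·Na + glucose/18 + BUN/2.8
= 2·145 + 75/18 + 15/2.8
= 290 + 4.17 + 5.36
= 299.53 mOsm/kg ≈ 299.5 mOsm/kg
Osmolar gap = measured − calculated = 302 − 299.5 = 2.5 mOsm/kg

2.5 mOsm/kg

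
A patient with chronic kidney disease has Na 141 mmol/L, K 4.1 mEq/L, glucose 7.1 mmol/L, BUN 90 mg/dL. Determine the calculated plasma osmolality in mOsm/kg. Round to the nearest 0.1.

Calculated osmolality = 2·Na + glucose + BUN/2.8
= 2·141 + 7.1 + 90/2.8
= 282 + 7.10 + 32.14
= 321.24 mOsm/kg

321.2 mOsm/kg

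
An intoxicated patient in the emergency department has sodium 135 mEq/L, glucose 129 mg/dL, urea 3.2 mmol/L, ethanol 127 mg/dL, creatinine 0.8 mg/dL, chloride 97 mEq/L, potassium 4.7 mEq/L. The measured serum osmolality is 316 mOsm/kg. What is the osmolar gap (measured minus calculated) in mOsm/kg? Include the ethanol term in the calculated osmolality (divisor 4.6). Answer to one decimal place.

Calculated osmolality = 2·Na + glucose/18 + urea + ethanol/4.6
= 2·135 + 129/18 + 3.2 + 127/4.6
= 270 + 7.17 + 3.20 + 27.61
= 307.98 mOsm/kg ≈ 308.0 mOsm/kg
Osmolar gap = measured − calculated = 316 − 308.0 = 8.0 mOsm/kg

8.0 mOsm/kg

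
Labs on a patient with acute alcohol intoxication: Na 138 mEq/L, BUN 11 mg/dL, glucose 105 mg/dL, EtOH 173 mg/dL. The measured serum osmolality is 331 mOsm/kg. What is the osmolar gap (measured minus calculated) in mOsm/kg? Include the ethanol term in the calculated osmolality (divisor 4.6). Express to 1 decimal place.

Calculated osmolality = 2·Na + glucose/18 + BUN/2.8 + ethanol/4.6
= 2·138 + 105/18 + 11/2.8 + 173/4.6
= 276 + 5.83 + 3.93 + 37.61
= 323.37 mOsm/kg ≈ 323.4 mOsm/kg
Osmolar gap = measured − calculated = 331 − 323.4 = 7.6 mOsm/kg

7.6 mOsm/kg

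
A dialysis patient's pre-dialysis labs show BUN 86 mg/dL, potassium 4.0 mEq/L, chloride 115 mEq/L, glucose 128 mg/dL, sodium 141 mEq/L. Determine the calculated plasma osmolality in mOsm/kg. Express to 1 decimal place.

319.8 mOsm/kg

Calculated osmolality = 2·Na + glucose/18 + BUN/2.8
= 2·141 + 128/18 + 86/2.8
= 282 + 7.11 + 30.71
= 319.82 mOsm/kg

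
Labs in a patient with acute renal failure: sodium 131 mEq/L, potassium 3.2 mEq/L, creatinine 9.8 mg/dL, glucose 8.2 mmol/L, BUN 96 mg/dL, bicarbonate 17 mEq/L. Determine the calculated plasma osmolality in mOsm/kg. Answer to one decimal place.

304.5 mOsm/kg

Calculated osmolality = 2·Na + glucose + BUN/2.8
= 2·131 + 8.2 + 96/2.8
= 262 + 8.20 + 34.29
= 304.49 mOsm/kg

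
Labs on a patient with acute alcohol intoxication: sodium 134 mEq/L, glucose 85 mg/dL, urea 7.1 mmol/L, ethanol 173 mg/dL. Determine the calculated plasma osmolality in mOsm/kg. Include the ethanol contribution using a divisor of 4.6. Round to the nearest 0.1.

Calculated osmolality = 2·Na + glucose/18 + urea + ethanol/4.6
= 2·134 + 85/18 + 7.1 + 173/4.6
= 268 + 4.72 + 7.10 + 37.61
= 317.43 mOsm/kg

317.4 mOsm/kg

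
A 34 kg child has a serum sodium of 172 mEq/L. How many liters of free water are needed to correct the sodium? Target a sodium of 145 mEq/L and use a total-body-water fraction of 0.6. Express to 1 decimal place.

3.8 L

TBW = 0.6 · 34 = 20.4 L
Free water deficit = TBW · (Na/145 − 1)
= 20.4 · (172/145 − 1)
= 20.4 · 0.1862
= 3.8 L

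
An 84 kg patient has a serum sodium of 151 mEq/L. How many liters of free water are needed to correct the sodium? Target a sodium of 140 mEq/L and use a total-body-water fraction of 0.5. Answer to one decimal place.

3.3 L

TBW = 0.5 · 84 = 42 L
Free water deficit = TBW · (Na/140 − 1)
= 42 · (151/140 − 1)
= 42 · 0.0786
= 3.3 L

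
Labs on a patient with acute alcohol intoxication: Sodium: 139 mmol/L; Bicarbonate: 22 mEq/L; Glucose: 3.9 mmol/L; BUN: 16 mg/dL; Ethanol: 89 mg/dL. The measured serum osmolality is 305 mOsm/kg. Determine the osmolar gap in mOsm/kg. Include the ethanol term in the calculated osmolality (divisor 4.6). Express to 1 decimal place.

Calculated osmolality = 2·Na + glucose + BUN/2.8 + ethanol/4.6
= 2·139 + 3.9 + 16/2.8 + 89/4.6
= 278 + 3.90 + 5.71 + 19.35
= 306.96 mOsm/kg ≈ 307.0 mOsm/kg
Osmolar gap = measured − calculated = 305 − 307.0 = -2.0 mOsm/kg

-2.0 mOsm/kg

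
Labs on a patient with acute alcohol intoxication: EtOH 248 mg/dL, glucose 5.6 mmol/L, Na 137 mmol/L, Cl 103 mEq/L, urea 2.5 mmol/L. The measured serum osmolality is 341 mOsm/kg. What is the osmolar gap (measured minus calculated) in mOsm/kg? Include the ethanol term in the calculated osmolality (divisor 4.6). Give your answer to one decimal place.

5.0 mOsm/kg

Calculated osmolality = 2·Na + glucose + urea + ethanol/4.6
= 2·137 + 5.6 + 2.5 + 248/4.6
= 274 + 5.60 + 2.50 + 53.91
= 336.01 mOsm/kg ≈ 336.0 mOsm/kg
Osmolar gap = measured − calculated = 341 − 336.0 = 5.0 mOsm/kg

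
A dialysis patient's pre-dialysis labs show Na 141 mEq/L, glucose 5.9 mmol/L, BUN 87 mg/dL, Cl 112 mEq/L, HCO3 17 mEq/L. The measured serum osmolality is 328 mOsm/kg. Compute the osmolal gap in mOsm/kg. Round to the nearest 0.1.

Calculated osmolality = 2·Na + glucose + BUN/2.8
= 2·141 + 5.9 + 87/2.8
= 282 + 5.90 + 31.07
= 318.97 mOsm/kg ≈ 319.0 mOsm/kg
Osmolar gap = measured − calculated = 328 − 319.0 = 9.0 mOsm/kg

9.0 mOsm/kg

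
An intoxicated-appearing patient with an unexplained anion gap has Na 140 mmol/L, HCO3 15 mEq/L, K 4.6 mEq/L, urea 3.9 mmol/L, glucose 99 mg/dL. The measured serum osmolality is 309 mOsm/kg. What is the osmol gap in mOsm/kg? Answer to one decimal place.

Calculated osmolality = 2·Na + glucose/18 + urea
= 2·140 + 99/18 + 3.9
= 280 + 5.50 + 3.90
= 289.4 mOsm/kg ≈ 289.4 mOsm/kg
Osmolar gap = measured − calculated = 309 − 289.4 = 19.6 mOsm/kg

19.6 mOsm/kg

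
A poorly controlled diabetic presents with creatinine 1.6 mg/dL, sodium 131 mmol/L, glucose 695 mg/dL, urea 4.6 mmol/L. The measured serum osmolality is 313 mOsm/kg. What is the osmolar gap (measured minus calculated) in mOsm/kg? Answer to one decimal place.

7.8 mOsm/kg

Calculated osmolality = 2·Na + glucose/18 + urea
= 2·131 + 695/18 + 4.6
= 262 + 38.61 + 4.60
= 305.21 mOsm/kg ≈ 305.2 mOsm/kg
Osmolar gap = measured − calculated = 313 − 305.2 = 7.8 mOsm/kg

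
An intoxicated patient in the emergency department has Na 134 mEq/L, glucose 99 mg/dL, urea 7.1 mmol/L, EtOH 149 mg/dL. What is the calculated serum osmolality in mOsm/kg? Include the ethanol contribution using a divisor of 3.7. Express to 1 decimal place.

Calculated osmolality = 2·Na + glucose/18 + urea + ethanol/3.7
= 2·134 + 99/18 + 7.1 + 149/3.7
= 268 + 5.50 + 7.10 + 40.27
= 320.87 mOsm/kg

320.9 mOsm/kg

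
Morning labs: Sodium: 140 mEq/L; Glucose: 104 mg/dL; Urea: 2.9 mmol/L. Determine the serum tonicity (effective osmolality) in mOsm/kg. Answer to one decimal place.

285.8 mOsm/kg

Effective osmolality excludes urea (freely permeant across cell membranes):
2·Na + glucose/18
= 2·140 + 104/18
= 280 + 5.78
= 285.78 mOsm/kg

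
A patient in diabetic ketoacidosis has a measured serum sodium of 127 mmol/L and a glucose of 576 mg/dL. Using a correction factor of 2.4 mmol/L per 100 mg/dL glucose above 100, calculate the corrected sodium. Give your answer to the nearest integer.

Corrected Na = measured Na + 2.4 · (glucose − 100)/100
= 127 + 2.4 · (576 − 100)/100
= 127 + 11.4
= 138.4 mmol/L

138 mmol/L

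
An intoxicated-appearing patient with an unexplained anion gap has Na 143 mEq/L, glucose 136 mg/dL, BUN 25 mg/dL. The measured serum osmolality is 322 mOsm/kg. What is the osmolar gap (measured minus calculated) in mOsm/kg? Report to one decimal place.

Calculated osmolality = 2·Na + glucose/18 + BUN/2.8
= 2·143 + 136/18 + 25/2.8
= 286 + 7.56 + 8.93
= 302.49 mOsm/kg ≈ 302.5 mOsm/kg
Osmolar gap = measured − calculated = 322 − 302.5 = 19.5 mOsm/kg

19.5 mOsm/kg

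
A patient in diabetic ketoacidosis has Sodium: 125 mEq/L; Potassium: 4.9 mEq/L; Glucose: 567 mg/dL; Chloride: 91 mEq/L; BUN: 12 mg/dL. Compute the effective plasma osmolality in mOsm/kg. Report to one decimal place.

281.5 mOsm/kg

Effective osmolality excludes urea (freely permeant across cell membranes):
2·Na + glucose/18
= 2·125 + 567/18
= 250 + 31.5
= 281.5 mOsm/kg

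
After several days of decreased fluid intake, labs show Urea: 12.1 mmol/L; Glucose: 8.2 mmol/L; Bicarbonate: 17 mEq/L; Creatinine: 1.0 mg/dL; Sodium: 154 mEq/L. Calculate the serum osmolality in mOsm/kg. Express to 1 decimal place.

Calculated osmolality = 2·Na + glucose + urea
= 2·154 + 8.2 + 12.1
= 308 + 8.20 + 12.10
= 328.3 mOsm/kg

328.3 mOsm/kg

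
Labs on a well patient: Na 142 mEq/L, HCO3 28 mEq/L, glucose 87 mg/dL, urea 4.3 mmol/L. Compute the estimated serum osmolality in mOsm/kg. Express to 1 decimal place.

Calculated osmolality = 2·Na + glucose/18 + urea
= 2·142 + 87/18 + 4.3
= 284 + 4.83 + 4.30
= 293.13 mOsm/kg

293.1 mOsm/kg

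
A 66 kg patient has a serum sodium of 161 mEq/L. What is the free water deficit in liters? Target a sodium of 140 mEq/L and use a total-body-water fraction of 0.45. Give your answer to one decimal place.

TBW = 0.45 · 66 = 29.7 L
Free water deficit = TBW · (Na/140 − 1)
= 29.7 · (161/140 − 1)
= 29.7 · 0.15
= 4.46 L

4.5 L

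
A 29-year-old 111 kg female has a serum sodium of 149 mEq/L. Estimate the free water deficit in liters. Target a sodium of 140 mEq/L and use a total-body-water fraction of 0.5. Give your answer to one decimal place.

3.6 L

TBW = 0.5 · 111 = 55.5 L
Free water deficit = TBW · (Na/140 − 1)
= 55.5 · (149/140 − 1)
= 55.5 · 0.0643
= 3.57 L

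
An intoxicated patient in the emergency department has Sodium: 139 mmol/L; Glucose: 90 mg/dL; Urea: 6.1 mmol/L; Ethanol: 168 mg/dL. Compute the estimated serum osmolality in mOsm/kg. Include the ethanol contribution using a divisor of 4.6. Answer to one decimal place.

Calculated osmolality = 2·Na + glucose/18 + urea + ethanol/4.6
= 2·139 + 90/18 + 6.1 + 168/4.6
= 278 + 5 + 6.10 + 36.52
= 325.62 mOsm/kg

325.6 mOsm/kg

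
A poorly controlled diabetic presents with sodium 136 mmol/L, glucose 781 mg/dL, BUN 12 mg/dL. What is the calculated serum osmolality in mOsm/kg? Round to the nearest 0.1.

Calculated osmolality = 2·Na + glucose/18 + BUN/2.8
= 2·136 + 781/18 + 12/2.8
= 272 + 43.39 + 4.29
= 319.68 mOsm/kg

319.7 mOsm/kg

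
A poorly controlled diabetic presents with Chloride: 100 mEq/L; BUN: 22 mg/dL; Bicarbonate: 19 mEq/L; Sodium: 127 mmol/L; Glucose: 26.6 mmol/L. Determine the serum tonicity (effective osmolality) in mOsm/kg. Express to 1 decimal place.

280.6 mOsm/kg

Effective osmolality excludes urea (freely permeant across cell membranes):
2·Na + glucose
= 2·127 + 26.6
= 254 + 26.6
= 280.6 mOsm/kg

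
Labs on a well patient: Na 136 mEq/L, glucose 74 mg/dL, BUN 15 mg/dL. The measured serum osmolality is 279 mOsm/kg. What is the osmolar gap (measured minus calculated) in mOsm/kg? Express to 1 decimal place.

-2.5 mOsm/kg

Calculated osmolality = 2·Na + glucose/18 + BUN/2.8
= 2·136 + 74/18 + 15/2.8
= 272 + 4.11 + 5.36
= 281.47 mOsm/kg ≈ 281.5 mOsm/kg
Osmolar gap = measured − calculated = 279 − 281.5 = -2.5 mOsm/kg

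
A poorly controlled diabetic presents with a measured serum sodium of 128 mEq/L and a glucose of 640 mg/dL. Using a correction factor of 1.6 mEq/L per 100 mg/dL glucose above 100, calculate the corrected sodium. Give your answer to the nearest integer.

137 mEq/L

Corrected Na = measured Na + 1.6 · (glucose − 100)/100
= 128 + 1.6 · (640 − 100)/100
= 128 + 8.6
= 136.6 mEq/L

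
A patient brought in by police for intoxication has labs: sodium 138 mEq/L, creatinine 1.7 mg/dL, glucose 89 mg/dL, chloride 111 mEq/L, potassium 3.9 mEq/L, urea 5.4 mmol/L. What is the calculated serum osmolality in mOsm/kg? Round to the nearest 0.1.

286.3 mOsm/kg

Calculated osmolality = 2·Na + glucose/18 + urea
= 2·138 + 89/18 + 5.4
= 276 + 4.94 + 5.40
= 286.34 mOsm/kg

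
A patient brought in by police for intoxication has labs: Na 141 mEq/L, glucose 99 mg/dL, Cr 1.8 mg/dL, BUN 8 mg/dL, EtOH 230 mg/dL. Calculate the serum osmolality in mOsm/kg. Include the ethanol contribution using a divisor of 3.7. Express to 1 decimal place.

352.5 mOsm/kg

Calculated osmolality = 2·Na + glucose/18 + BUN/2.8 + ethanol/3.7
= 2·141 + 99/18 + 8/2.8 + 230/3.7
= 282 + 5.50 + 2.86 + 62.16
= 352.52 mOsm/kg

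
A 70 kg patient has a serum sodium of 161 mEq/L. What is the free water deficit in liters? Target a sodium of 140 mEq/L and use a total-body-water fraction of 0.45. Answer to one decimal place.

TBW = 0.45 · 70 = 31.5 L
Free water deficit = TBW · (Na/140 − 1)
= 31.5 · (161/140 − 1)
= 31.5 · 0.15
= 4.72 L

4.7 L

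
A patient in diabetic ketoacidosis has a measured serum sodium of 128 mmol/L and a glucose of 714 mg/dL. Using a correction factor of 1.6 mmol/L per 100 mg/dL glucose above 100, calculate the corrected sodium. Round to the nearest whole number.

Corrected Na = measured Na + 1.6 · (glucose − 100)/100
= 128 + 1.6 · (714 − 100)/100
= 128 + 9.8
= 137.8 mmol/L

138 mmol/L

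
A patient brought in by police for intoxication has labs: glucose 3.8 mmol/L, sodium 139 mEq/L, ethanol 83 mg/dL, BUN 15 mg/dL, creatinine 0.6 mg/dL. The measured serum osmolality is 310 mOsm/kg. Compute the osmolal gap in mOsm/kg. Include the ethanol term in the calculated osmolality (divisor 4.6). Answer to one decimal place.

Calculated osmolality = 2·Na + glucose + BUN/2.8 + ethanol/4.6
= 2·139 + 3.8 + 15/2.8 + 83/4.6
= 278 + 3.80 + 5.36 + 18.04
= 305.2 mOsm/kg ≈ 305.2 mOsm/kg
Osmolar gap = measured − calculated = 310 − 305.2 = 4.8 mOsm/kg

4.8 mOsm/kg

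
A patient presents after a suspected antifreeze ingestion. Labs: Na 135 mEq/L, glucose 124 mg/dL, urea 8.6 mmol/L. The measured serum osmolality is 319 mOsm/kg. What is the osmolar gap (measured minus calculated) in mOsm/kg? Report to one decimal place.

33.5 mOsm/kg

Calculated osmolality = 2·Na + glucose/18 + urea
= 2·135 + 124/18 + 8.6
= 270 + 6.89 + 8.60
= 285.49 mOsm/kg ≈ 285.5 mOsm/kg
Osmolar gap = measured − calculated = 319 − 285.5 = 33.5 mOsm/kg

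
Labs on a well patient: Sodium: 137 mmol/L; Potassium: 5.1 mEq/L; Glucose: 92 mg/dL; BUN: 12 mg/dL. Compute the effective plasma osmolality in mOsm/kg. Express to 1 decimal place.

279.1 mOsm/kg

Effective osmolality excludes urea (freely permeant across cell membranes):
2·Na + glucose/18
= 2·137 + 92/18
= 274 + 5.11
= 279.11 mOsm/kg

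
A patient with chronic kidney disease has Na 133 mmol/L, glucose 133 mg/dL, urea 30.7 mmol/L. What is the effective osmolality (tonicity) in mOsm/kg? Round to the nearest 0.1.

273.4 mOsm/kg

Effective osmolality excludes urea (freely permeant across cell membranes):
2·Na + glucose/18
= 2·133 + 133/18
= 266 + 7.39
= 273.39 mOsm/kg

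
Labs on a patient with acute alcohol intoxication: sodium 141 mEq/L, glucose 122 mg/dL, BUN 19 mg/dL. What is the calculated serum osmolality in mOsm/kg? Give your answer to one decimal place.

295.6 mOsm/kg

Calculated osmolality = 2·Na + glucose/18 + BUN/2.8
= 2·141 + 122/18 + 19/2.8
= 282 + 6.78 + 6.79
= 295.57 mOsm/kg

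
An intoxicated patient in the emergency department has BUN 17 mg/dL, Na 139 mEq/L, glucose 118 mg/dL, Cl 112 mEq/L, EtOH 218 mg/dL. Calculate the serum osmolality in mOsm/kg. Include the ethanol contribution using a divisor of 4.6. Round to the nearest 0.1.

338.0 mOsm/kg

Calculated osmolality = 2·Na + glucose/18 + BUN/2.8 + ethanol/4.6
= 2·139 + 118/18 + 17/2.8 + 218/4.6
= 278 + 6.56 + 6.07 + 47.39
= 338.02 mOsm/kg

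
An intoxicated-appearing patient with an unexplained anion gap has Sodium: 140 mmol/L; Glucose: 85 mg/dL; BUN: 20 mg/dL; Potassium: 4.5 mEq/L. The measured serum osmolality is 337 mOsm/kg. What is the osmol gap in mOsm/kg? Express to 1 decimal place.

Calculated osmolality = 2·Na + glucose/18 + BUN/2.8
= 2·140 + 85/18 + 20/2.8
= 280 + 4.72 + 7.14
= 291.86 mOsm/kg ≈ 291.9 mOsm/kg
Osmolar gap = measured − calculated = 337 − 291.9 = 45.1 mOsm/kg

45.1 mOsm/kg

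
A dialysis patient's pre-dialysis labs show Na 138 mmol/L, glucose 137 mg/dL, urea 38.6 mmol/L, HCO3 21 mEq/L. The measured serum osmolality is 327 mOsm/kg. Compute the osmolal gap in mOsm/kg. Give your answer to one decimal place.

Calculated osmolality = 2·Na + glucose/18 + urea
= 2·138 + 137/18 + 38.6
= 276 + 7.61 + 38.60
= 322.21 mOsm/kg ≈ 322.2 mOsm/kg
Osmolar gap = measured − calculated = 327 − 322.2 = 4.8 mOsm/kg

4.8 mOsm/kg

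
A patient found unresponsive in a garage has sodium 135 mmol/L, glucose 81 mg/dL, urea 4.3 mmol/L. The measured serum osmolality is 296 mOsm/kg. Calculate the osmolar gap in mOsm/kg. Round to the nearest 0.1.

Calculated osmolality = 2·Na + glucose/18 + urea
= 2·135 + 81/18 + 4.3
= 270 + 4.50 + 4.30
= 278.8 mOsm/kg ≈ 278.8 mOsm/kg
Osmolar gap = measured − calculated = 296 − 278.8 = 17.2 mOsm/kg

17.2 mOsm/kg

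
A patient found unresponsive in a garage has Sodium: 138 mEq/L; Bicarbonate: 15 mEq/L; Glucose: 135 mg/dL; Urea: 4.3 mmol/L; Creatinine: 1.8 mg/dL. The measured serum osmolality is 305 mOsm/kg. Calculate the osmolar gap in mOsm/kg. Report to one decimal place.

Calculated osmolality = 2·Na + glucose/18 + urea
= 2·138 + 135/18 + 4.3
= 276 + 7.50 + 4.30
= 287.8 mOsm/kg ≈ 287.8 mOsm/kg
Osmolar gap = measured − calculated = 305 − 287.8 = 17.2 mOsm/kg

17.2 mOsm/kg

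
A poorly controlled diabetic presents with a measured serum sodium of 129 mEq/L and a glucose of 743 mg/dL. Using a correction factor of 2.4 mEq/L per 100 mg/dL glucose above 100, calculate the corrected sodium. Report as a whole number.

144 mEq/L

Corrected Na = measured Na + 2.4 · (glucose − 100)/100
= 129 + 2.4 · (743 − 100)/100
= 129 + 15.4
= 144.4 mEq/L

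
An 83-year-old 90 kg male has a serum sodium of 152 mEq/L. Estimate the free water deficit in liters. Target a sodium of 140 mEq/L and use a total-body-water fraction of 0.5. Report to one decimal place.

TBW = 0.5 · 90 = 45 L
Free water deficit = TBW · (Na/140 − 1)
= 45 · (152/140 − 1)
= 45 · 0.0857
= 3.86 L

3.9 L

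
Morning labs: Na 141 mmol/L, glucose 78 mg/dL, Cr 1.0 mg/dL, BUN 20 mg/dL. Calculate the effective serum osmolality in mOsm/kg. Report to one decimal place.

286.3 mOsm/kg

Effective osmolality excludes urea (freely permeant across cell membranes):
2·Na + glucose/18
= 2·141 + 78/18
= 282 + 4.33
= 286.33 mOsm/kg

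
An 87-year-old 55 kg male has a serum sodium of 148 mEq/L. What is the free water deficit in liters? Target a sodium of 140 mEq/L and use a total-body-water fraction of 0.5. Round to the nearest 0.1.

TBW = 0.5 · 55 = 27.5 L
Free water deficit = TBW · (Na/140 − 1)
= 27.5 · (148/140 − 1)
= 27.5 · 0.0571
= 1.57 L

1.6 L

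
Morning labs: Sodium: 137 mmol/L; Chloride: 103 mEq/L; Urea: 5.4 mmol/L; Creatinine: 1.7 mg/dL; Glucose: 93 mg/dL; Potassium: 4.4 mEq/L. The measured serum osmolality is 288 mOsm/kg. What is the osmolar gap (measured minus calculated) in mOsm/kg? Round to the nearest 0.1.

3.4 mOsm/kg

Calculated osmolality = 2·Na + glucose/18 + urea
= 2·137 + 93/18 + 5.4
= 274 + 5.17 + 5.40
= 284.57 mOsm/kg ≈ 284.6 mOsm/kg
Osmolar gap = measured − calculated = 288 − 284.6 = 3.4 mOsm/kg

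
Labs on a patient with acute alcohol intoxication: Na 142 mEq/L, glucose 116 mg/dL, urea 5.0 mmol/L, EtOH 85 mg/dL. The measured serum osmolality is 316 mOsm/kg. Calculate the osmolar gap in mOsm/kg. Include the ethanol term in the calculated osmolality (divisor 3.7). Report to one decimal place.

-2.4 mOsm/kg

Calculated osmolality = 2·Na + glucose/18 + urea + ethanol/3.7
= 2·142 + 116/18 + 5 + 85/3.7
= 284 + 6.44 + 5 + 22.97
= 318.41 mOsm/kg ≈ 318.4 mOsm/kg
Osmolar gap = measured − calculated = 316 − 318.4 = -2.4 mOsm/kg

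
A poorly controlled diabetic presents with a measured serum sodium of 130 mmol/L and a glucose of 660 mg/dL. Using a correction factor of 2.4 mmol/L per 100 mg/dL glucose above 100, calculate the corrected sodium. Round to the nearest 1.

Corrected Na = measured Na + 2.4 · (glucose − 100)/100
= 130 + 2.4 · (660 − 100)/100
= 130 + 13.4
= 143.4 mmol/L

143 mmol/L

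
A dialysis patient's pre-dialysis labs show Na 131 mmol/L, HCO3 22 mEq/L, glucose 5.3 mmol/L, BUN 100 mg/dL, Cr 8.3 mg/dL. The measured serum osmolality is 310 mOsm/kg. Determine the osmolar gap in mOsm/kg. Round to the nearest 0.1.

Calculated osmolality = 2·Na + glucose + BUN/2.8
= 2·131 + 5.3 + 100/2.8
= 262 + 5.30 + 35.71
= 303.01 mOsm/kg ≈ 303.0 mOsm/kg
Osmolar gap = measured − calculated = 310 − 303.0 = 7.0 mOsm/kg

7.0 mOsm/kg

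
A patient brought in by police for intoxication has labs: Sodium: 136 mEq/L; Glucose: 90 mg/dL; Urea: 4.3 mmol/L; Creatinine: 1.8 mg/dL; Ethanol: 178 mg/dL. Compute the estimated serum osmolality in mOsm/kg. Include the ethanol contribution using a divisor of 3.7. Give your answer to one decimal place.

Calculated osmolality = 2·Na + glucose/18 + urea + ethanol/3.7
= 2·136 + 90/18 + 4.3 + 178/3.7
= 272 + 5 + 4.30 + 48.11
= 329.41 mOsm/kg

329.4 mOsm/kg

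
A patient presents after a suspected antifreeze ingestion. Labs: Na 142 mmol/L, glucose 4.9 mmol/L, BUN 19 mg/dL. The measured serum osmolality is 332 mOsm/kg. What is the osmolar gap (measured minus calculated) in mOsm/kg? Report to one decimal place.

36.3 mOsm/kg

Calculated osmolality = 2·Na + glucose + BUN/2.8
= 2·142 + 4.9 + 19/2.8
= 284 + 4.90 + 6.79
= 295.69 mOsm/kg ≈ 295.7 mOsm/kg
Osmolar gap = measured − calculated = 332 − 295.7 = 36.3 mOsm/kg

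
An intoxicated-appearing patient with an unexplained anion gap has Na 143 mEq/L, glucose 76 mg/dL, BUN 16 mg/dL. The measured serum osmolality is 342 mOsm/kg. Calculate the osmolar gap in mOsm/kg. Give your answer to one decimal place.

46.1 mOsm/kg

Calculated osmolality = 2·Na + glucose/18 + BUN/2.8
= 2·143 + 76/18 + 16/2.8
= 286 + 4.22 + 5.71
= 295.93 mOsm/kg ≈ 295.9 mOsm/kg
Osmolar gap = measured − calculated = 342 − 295.9 = 46.1 mOsm/kg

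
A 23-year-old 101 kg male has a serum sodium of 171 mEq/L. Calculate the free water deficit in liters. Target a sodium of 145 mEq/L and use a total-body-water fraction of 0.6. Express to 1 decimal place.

10.9 L

TBW = 0.6 · 101 = 60.6 L
Free water deficit = TBW · (Na/145 − 1)
= 60.6 · (171/145 − 1)
= 60.6 · 0.1793
= 10.87 L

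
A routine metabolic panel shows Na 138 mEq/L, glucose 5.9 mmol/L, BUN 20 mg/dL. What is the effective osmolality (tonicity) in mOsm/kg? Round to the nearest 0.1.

Effective osmolality excludes urea (freely permeant across cell membranes):
2·Na + glucose
= 2·138 + 5.9
= 276 + 5.9
= 281.9 mOsm/kg

281.9 mOsm/kg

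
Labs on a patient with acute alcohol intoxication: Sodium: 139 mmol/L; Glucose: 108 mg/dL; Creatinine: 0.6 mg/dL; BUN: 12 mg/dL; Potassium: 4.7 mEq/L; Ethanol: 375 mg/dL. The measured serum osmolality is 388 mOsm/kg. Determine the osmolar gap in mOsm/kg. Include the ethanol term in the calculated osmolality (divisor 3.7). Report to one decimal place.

Calculated osmolality = 2·Na + glucose/18 + BUN/2.8 + ethanol/3.7
= 2·139 + 108/18 + 12/2.8 + 375/3.7
= 278 + 6 + 4.29 + 101.35
= 389.64 mOsm/kg ≈ 389.6 mOsm/kg
Osmolar gap = measured − calculated = 388 − 389.6 = -1.6 mOsm/kg

-1.6 mOsm/kg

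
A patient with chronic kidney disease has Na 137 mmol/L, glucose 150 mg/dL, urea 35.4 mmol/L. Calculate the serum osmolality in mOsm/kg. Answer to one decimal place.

317.7 mOsm/kg

Calculated osmolality = 2·Na + glucose/18 + urea
= 2·137 + 150/18 + 35.4
= 274 + 8.33 + 35.40
= 317.73 mOsm/kg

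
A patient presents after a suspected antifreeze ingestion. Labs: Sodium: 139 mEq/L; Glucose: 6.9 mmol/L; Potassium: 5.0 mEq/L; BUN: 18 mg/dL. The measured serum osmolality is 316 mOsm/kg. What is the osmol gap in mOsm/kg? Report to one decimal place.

24.7 mOsm/kg

Calculated osmolality = 2·Na + glucose + BUN/2.8
= 2·139 + 6.9 + 18/2.8
= 278 + 6.90 + 6.43
= 291.33 mOsm/kg ≈ 291.3 mOsm/kg
Osmolar gap = measured − calculated = 316 − 291.3 = 24.7 mOsm/kg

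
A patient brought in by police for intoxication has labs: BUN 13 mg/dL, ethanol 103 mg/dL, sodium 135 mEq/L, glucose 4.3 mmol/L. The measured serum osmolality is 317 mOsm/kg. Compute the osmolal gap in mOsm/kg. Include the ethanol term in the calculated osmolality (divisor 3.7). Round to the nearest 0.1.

10.2 mOsm/kg

Calculated osmolality = 2·Na + glucose + BUN/2.8 + ethanol/3.7
= 2·135 + 4.3 + 13/2.8 + 103/3.7
= 270 + 4.30 + 4.64 + 27.84
= 306.78 mOsm/kg ≈ 306.8 mOsm/kg
Osmolar gap = measured − calculated = 317 − 306.8 = 10.2 mOsm/kg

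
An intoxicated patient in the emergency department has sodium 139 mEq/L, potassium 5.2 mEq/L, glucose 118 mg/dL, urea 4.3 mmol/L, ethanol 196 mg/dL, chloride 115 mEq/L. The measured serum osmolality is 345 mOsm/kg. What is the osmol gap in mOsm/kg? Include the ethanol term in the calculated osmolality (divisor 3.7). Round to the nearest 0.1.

Calculated osmolality = 2·Na + glucose/18 + urea + ethanol/3.7
= 2·139 + 118/18 + 4.3 + 196/3.7
= 278 + 6.56 + 4.30 + 52.97
= 341.83 mOsm/kg ≈ 341.8 mOsm/kg
Osmolar gap = measured − calculated = 345 − 341.8 = 3.2 mOsm/kg

3.2 mOsm/kg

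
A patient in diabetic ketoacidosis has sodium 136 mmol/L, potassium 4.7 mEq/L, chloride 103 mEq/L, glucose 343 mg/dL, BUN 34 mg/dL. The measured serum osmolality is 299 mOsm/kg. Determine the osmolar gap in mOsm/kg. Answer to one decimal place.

-4.2 mOsm/kg

Calculated osmolality = 2·Na + glucose/18 + BUN/2.8
= 2·136 + 343/18 + 34/2.8
= 272 + 19.06 + 12.14
= 303.2 mOsm/kg ≈ 303.2 mOsm/kg
Osmolar gap = measured − calculated = 299 − 303.2 = -4.2 mOsm/kg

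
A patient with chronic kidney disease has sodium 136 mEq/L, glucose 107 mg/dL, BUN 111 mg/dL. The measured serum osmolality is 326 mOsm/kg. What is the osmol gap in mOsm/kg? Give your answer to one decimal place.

Calculated osmolality = 2·Na + glucose/18 + BUN/2.8
= 2·136 + 107/18 + 111/2.8
= 272 + 5.94 + 39.64
= 317.58 mOsm/kg ≈ 317.6 mOsm/kg
Osmolar gap = measured − calculated = 326 − 317.6 = 8.4 mOsm/kg

8.4 mOsm/kg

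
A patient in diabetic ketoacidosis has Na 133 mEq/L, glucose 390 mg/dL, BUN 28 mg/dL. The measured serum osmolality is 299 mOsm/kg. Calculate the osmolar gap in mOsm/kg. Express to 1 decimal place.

1.3 mOsm/kg

Calculated osmolality = 2·Na + glucose/18 + BUN/2.8
= 2·133 + 390/18 + 28/2.8
= 266 + 21.67 + 10
= 297.67 mOsm/kg ≈ 297.7 mOsm/kg
Osmolar gap = measured − calculated = 299 − 297.7 = 1.3 mOsm/kg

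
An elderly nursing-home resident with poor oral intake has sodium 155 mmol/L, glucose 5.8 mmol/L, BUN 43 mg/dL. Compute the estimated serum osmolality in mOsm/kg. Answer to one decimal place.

331.2 mOsm/kg

Calculated osmolality = 2·Na + glucose + BUN/2.8
= 2·155 + 5.8 + 43/2.8
= 310 + 5.80 + 15.36
= 331.16 mOsm/kg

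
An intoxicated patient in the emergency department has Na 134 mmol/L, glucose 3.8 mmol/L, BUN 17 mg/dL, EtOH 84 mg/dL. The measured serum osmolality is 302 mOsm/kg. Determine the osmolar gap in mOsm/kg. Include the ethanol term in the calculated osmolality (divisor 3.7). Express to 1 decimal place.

Calculated osmolality = 2·Na + glucose + BUN/2.8 + ethanol/3.7
= 2·134 + 3.8 + 17/2.8 + 84/3.7
= 268 + 3.80 + 6.07 + 22.70
= 300.57 mOsm/kg ≈ 300.6 mOsm/kg
Osmolar gap = measured − calculated = 302 − 300.6 = 1.4 mOsm/kg

1.4 mOsm/kg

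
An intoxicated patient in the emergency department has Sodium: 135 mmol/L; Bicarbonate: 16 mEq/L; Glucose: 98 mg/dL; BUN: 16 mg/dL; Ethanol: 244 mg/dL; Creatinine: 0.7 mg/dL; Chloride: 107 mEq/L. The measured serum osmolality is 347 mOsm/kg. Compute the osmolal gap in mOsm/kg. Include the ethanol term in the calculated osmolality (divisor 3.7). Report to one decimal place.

Calculated osmolality = 2·Na + glucose/18 + BUN/2.8 + ethanol/3.7
= 2·135 + 98/18 + 16/2.8 + 244/3.7
= 270 + 5.44 + 5.71 + 65.95
= 347.1 mOsm/kg ≈ 347.1 mOsm/kg
Osmolar gap = measured − calculated = 347 − 347.1 = -0.1 mOsm/kg

-0.1 mOsm/kg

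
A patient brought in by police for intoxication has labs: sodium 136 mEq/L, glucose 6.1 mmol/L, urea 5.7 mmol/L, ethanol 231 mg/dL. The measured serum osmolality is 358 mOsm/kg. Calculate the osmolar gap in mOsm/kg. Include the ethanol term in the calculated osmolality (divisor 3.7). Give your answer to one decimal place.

Calculated osmolality = 2·Na + glucose + urea + ethanol/3.7
= 2·136 + 6.1 + 5.7 + 231/3.7
= 272 + 6.10 + 5.70 + 62.43
= 346.23 mOsm/kg ≈ 346.2 mOsm/kg
Osmolar gap = measured − calculated = 358 − 346.2 = 11.8 mOsm/kg

11.8 mOsm/kg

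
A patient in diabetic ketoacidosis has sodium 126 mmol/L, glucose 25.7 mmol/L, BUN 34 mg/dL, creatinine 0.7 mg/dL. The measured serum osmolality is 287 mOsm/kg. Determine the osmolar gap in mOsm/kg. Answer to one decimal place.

-2.8 mOsm/kg

Calculated osmolality = 2·Na + glucose + BUN/2.8
= 2·126 + 25.7 + 34/2.8
= 252 + 25.70 + 12.14
= 289.84 mOsm/kg ≈ 289.8 mOsm/kg
Osmolar gap = measured − calculated = 287 − 289.8 = -2.8 mOsm/kg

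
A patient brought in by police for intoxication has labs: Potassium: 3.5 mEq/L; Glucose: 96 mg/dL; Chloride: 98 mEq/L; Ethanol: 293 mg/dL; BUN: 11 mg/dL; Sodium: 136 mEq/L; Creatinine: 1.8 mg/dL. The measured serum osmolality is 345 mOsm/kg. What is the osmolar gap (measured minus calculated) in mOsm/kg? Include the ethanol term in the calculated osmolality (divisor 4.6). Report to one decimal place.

0.0 mOsm/kg

Calculated osmolality = 2·Na + glucose/18 + BUN/2.8 + ethanol/4.6
= 2·136 + 96/18 + 11/2.8 + 293/4.6
= 272 + 5.33 + 3.93 + 63.70
= 344.96 mOsm/kg ≈ 345.0 mOsm/kg
Osmolar gap = measured − calculated = 345 − 345.0 = 0.0 mOsm/kg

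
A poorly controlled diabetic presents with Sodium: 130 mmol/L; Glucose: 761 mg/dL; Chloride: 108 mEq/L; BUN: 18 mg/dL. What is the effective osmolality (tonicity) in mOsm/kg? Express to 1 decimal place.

Effective osmolality excludes urea (freely permeant across cell membranes):
2·Na + glucose/18
= 2·130 + 761/18
= 260 + 42.28
= 302.28 mOsm/kg

302.3 mOsm/kg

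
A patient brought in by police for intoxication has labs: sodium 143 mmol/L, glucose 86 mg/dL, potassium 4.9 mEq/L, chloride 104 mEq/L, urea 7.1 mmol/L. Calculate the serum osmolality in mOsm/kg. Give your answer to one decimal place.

Calculated osmolality = 2·Na + glucose/18 + urea
= 2·143 + 86/18 + 7.1
= 286 + 4.78 + 7.10
= 297.88 mOsm/kg

297.9 mOsm/kg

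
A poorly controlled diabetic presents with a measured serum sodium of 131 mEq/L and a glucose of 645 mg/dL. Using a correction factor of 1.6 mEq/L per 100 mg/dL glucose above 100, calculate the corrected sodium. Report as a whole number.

Corrected Na = measured Na + 1.6 · (glucose − 100)/100
= 131 + 1.6 · (645 − 100)/100
= 131 + 8.7
= 139.7 mEq/L

140 mEq/L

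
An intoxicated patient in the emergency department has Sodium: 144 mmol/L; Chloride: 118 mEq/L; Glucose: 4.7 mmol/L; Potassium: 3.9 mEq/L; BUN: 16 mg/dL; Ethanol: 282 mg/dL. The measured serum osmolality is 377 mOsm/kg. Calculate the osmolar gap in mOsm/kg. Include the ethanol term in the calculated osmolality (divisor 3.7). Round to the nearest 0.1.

2.4 mOsm/kg

Calculated osmolality = 2·Na + glucose + BUN/2.8 + ethanol/3.7
= 2·144 + 4.7 + 16/2.8 + 282/3.7
= 288 + 4.70 + 5.71 + 76.22
= 374.63 mOsm/kg ≈ 374.6 mOsm/kg
Osmolar gap = measured − calculated = 377 − 374.6 = 2.4 mOsm/kg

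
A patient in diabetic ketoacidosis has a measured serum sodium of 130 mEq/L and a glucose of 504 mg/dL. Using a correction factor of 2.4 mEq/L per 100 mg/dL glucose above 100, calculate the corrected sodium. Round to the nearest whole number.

140 mEq/L

Corrected Na = measured Na + 2.4 · (glucose − 100)/100
= 130 + 2.4 · (504 − 100)/100
= 130 + 9.7
= 139.7 mEq/L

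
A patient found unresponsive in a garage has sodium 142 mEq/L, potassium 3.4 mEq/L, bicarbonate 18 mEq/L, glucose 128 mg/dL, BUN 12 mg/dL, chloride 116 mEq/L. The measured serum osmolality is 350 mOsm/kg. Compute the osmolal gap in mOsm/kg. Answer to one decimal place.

54.6 mOsm/kg

Calculated osmolality = 2·Na + glucose/18 + BUN/2.8
= 2·142 + 128/18 + 12/2.8
= 284 + 7.11 + 4.29
= 295.4 mOsm/kg ≈ 295.4 mOsm/kg
Osmolar gap = measured − calculated = 350 − 295.4 = 54.6 mOsm/kg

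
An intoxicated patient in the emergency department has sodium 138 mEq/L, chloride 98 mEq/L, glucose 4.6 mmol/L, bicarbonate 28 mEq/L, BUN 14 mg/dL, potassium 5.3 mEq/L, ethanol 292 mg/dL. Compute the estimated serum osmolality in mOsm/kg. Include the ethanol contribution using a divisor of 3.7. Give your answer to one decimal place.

Calculated osmolality = 2·Na + glucose + BUN/2.8 + ethanol/3.7
= 2·138 + 4.6 + 14/2.8 + 292/3.7
= 276 + 4.60 + 5 + 78.92
= 364.52 mOsm/kg

364.5 mOsm/kg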